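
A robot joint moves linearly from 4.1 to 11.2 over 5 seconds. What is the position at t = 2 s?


s = t/T = 2/5 = 0.4
p(t) = p0 + (pf-p0)*s
= 4.1 + (11.2 - 4.1) * 0.4
= 6.94


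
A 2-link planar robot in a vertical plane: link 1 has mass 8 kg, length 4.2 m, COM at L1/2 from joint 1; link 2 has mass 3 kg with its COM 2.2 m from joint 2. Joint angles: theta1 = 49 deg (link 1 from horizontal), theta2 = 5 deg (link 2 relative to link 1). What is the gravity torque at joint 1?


Horizontal distance from joint 1 to link-1 COM:
  x_c1 = (L1/2)*cos(t1) = 2.1 * 0.6561 = 1.3777 m
Horizontal distance from joint 1 to link-2 COM:
  x_c2 = L1*cos(t1) + Lc2*cos(t1+t2)
       = 4.2*0.6561 + 2.2*0.5878 = 4.0486 m
tau1 = m1*g*x_c1 + m2*g*x_c2
     = 8*9.81*1.3777 + 3*9.81*4.0486
     = 108.1238 + 119.1496
     = 227.2734 Nm


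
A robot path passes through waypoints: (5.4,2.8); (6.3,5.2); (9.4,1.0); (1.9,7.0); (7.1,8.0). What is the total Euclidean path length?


Segment lengths:
  seg1 = sqrt((0.9)^2 + (2.4)^2) = 2.5632
  seg2 = sqrt((3.1)^2 + (-4.2)^2) = 5.2202
  seg3 = sqrt((-7.5)^2 + (6.0)^2) = 9.6047
  seg4 = sqrt((5.2)^2 + (1.0)^2) = 5.2953
Total = 22.6833


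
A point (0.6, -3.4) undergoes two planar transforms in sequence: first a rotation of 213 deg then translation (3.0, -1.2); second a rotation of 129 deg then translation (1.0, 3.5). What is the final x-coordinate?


After transform 1:
x1 = cos(213)*0.6 - sin(213)*-3.4 + 3.0 = 0.645
y1 = sin(213)*0.6 + cos(213)*-3.4 + -1.2 = 1.3247
After transform 2:
x2 = cos(129)*0.645 - sin(129)*1.3247 + 1.0
= -0.4354


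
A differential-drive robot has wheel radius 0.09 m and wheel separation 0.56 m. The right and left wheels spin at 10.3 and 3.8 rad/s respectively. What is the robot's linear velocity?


vR = r*wR = 0.09*10.3 = 0.927 m/s
vL = r*wL = 0.09*3.8 = 0.342 m/s
v = (vR+vL)/2 = 0.6345 m/s
omega = (vR-vL)/L = 1.0446 rad/s
linear velocity = 0.6345 m/s


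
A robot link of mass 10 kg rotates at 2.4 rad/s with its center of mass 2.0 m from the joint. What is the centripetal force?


F = m * omega^2 * r
= 10 * 2.4^2 * 2.0
= 10 * 5.76 * 2.0
= 115.2 N


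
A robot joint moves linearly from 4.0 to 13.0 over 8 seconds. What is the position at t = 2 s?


s = t/T = 2/8 = 0.25
p(t) = p0 + (pf-p0)*s
= 4.0 + (13.0 - 4.0) * 0.25
= 6.25


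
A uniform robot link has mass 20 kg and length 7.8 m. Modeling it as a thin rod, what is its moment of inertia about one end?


I = (1/3) * m * L^2
= (1/3) * 20 * 7.8^2
= 0.333333 * 20 * 60.84
= 405.6 kg*m^2


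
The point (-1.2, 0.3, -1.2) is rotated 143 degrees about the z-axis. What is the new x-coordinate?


Rotation about z-axis: x' = x*cos(theta) - y*sin(theta)
= -1.2 * -0.7986 - 0.3 * 0.6018
= 0.7778


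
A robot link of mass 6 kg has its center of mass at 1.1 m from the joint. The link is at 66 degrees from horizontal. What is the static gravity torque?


tau = m*g*L*cos(angle)
= 6 * 9.81 * 1.1 * cos(66 deg)
= 6 * 9.81 * 1.1 * 0.4067
= 26.3346 Nm


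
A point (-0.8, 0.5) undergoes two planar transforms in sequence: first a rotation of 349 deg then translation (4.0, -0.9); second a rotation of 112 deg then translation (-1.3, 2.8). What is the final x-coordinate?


After transform 1:
x1 = cos(349)*-0.8 - sin(349)*0.5 + 4.0 = 3.3101
y1 = sin(349)*-0.8 + cos(349)*0.5 + -0.9 = -0.2565
After transform 2:
x2 = cos(112)*3.3101 - sin(112)*-0.2565 + -1.3
= -2.3021


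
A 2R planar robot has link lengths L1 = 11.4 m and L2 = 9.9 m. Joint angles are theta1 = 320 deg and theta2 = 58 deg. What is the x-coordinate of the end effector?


Convert angles to radians: theta1 = 5.5851, theta2 = 1.0123
x = L1*cos(theta1) + L2*cos(theta1+theta2)
x = 8.7329 + 9.4155
x = 18.1484


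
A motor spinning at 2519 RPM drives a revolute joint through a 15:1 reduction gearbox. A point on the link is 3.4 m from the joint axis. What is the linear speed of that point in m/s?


omega_motor = 2519 * 2*pi/60 = 263.7891 rad/s
omega_joint = omega_motor / 15 = 17.5859 rad/s
v = omega_joint * r = 17.5859 * 3.4
= 59.7922 m/s


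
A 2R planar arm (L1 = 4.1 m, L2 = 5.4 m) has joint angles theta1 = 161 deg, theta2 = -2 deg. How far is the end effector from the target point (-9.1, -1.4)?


End effector via forward kinematics:
x = L1*cos(t1) + L2*cos(t1+t2) = -8.918
y = L1*sin(t1) + L2*sin(t1+t2) = 3.27
Distance to target:
d = sqrt((-9.1 - -8.918)^2 + (-1.4 - 3.27)^2)
= sqrt(0.0331 + 21.8091)
= 4.6736 m


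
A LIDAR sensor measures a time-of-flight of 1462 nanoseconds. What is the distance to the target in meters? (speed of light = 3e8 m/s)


tof = 1462 ns = 1.462e-06 s
dist = c * tof / 2
= 3e8 * 1.462e-06 / 2
= 219.3 m


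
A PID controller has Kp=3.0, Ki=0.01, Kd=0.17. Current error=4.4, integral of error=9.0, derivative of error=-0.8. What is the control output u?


u = Kp*e + Ki*int(e) + Kd*de/dt
= 3.0*4.4 + 0.01*9.0 + 0.17*(-0.8)
= 13.2 + 0.09 + -0.136
= 13.154


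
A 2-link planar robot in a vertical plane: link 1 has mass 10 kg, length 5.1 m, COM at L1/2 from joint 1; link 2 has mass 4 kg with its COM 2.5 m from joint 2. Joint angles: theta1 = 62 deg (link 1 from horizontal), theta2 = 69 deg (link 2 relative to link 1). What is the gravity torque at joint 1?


Horizontal distance from joint 1 to link-1 COM:
  x_c1 = (L1/2)*cos(t1) = 2.55 * 0.4695 = 1.1972 m
Horizontal distance from joint 1 to link-2 COM:
  x_c2 = L1*cos(t1) + Lc2*cos(t1+t2)
       = 5.1*0.4695 + 2.5*-0.6561 = 0.7542 m
tau1 = m1*g*x_c1 + m2*g*x_c2
     = 10*9.81*1.1972 + 4*9.81*0.7542
     = 117.4407 + 29.5931
     = 147.0338 Nm


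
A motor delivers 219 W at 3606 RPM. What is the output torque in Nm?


omega = 3606 * 2*pi/60 = 377.6194 rad/s
tau = P / omega = 219 / 377.6194
= 0.5799 Nm


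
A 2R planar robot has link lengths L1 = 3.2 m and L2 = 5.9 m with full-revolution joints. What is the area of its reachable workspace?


r_max = L1 + L2 = 9.1 m
r_min = |L1 - L2| = 2.7 m
Area = pi*(r_max^2 - r_min^2)
= pi*(82.81 - 7.29)
= pi * 75.52
= 237.2531 m^2


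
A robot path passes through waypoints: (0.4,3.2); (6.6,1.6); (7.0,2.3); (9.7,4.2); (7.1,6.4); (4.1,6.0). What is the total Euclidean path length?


Segment lengths:
  seg1 = sqrt((6.2)^2 + (-1.6)^2) = 6.4031
  seg2 = sqrt((0.4)^2 + (0.7)^2) = 0.8062
  seg3 = sqrt((2.7)^2 + (1.9)^2) = 3.3015
  seg4 = sqrt((-2.6)^2 + (2.2)^2) = 3.4059
  seg5 = sqrt((-3.0)^2 + (-0.4)^2) = 3.0265
Total = 16.9433


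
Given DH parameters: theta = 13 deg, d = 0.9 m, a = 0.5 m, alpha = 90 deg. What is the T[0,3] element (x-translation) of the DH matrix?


T[0,3] = a * cos(theta)
= 0.5 * cos(13 deg)
= 0.5 * 0.9744
= 0.4872


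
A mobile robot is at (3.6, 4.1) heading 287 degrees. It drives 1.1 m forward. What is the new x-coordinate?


x_new = x0 + d*cos(theta)
= 3.6 + 1.1*cos(287)
= 3.6 + 0.3216
= 3.9216


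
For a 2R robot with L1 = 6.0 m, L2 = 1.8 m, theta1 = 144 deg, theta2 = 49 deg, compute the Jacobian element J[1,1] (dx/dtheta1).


J[1,1] = -L1*sin(t1) - L2*sin(t1+t2)
= -6.0*sin(144) - 1.8*sin(193)
= -3.1218


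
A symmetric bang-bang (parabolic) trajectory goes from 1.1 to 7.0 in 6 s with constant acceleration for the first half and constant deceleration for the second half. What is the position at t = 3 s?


Symmetric rest-to-rest: each phase covers (pf-p0)/2 in time T/2. 0.5*a*(T/2)^2 = (pf-p0)/2 => a = 4*(pf-p0)/T^2
a = 4*(7.0-1.1)/6^2 = 0.6556
t = 3 is in the acceleration phase (t <= T/2).
p = p0 + 0.5*a*t^2 = 1.1 + 0.5*0.6556*3^2
= 4.05


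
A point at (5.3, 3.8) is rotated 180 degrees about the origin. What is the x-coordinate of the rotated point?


x' = x*cos(theta) - y*sin(theta)
cos(180 deg) = -1.0, sin(180 deg) = 0.0
x' = 5.3 * -1.0 - 3.8 * 0.0
= -5.3 - 0.0
= -5.3


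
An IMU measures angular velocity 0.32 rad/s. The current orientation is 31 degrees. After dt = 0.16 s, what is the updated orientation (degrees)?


delta_theta = w * dt = 0.32 * 0.16 = 0.0512 rad
= 2.9335 deg
theta_new = 31 + 2.9335 = 33.9335 deg


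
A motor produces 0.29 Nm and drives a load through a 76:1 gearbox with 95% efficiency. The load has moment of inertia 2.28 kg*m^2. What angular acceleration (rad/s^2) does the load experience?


tau_out = tau_motor * N * eta
= 0.29 * 76 * 0.95 = 20.938 Nm
alpha = tau_out / I = 20.938 / 2.28
= 9.1833 rad/s^2


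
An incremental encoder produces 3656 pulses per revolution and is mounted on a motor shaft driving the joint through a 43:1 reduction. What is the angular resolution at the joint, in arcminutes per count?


counts per rev = 3656
effective counts at joint = 3656 * 43 = 157208
resolution = 360*60 / 157208
= 0.1374 arcmin/count


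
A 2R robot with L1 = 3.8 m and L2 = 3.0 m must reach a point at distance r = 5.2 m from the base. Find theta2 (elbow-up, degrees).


cos(theta2) = (r^2 - L1^2 - L2^2) / (2*L1*L2)
cos(theta2) = (27.04 - 14.44 - 9.0) / 22.8
cos(theta2) = 0.157895
theta2 = 80.9153 degrees


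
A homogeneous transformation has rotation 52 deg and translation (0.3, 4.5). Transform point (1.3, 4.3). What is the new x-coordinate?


x' = cos(theta)*px - sin(theta)*py + tx
= 0.6157*1.3 - 0.788*4.3 + 0.3
= -2.2881


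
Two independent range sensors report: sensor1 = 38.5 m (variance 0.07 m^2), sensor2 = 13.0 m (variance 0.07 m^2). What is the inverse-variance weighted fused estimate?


w1 = (1/var1) / (1/var1 + 1/var2)
   = 14.2857 / (14.2857 + 14.2857) = 0.5
w2 = 1 - w1 = 0.5
fused = w1*s1 + w2*s2 = 19.25 + 6.5
= 25.75 m


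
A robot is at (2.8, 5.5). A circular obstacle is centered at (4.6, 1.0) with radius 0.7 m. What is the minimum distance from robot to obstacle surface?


center_dist = sqrt((2.8-4.6)^2 + (5.5-1.0)^2)
= sqrt(3.24 + 20.25)
= 4.8466
min_dist = center_dist - radius = 4.8466 - 0.7 = 4.1466 m


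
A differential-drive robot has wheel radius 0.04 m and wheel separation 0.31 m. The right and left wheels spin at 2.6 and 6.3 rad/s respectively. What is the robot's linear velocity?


vR = r*wR = 0.04*2.6 = 0.104 m/s
vL = r*wL = 0.04*6.3 = 0.252 m/s
v = (vR+vL)/2 = 0.178 m/s
omega = (vR-vL)/L = -0.4774 rad/s
linear velocity = 0.178 m/s


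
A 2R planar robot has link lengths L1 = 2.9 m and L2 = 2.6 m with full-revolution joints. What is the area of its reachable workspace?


r_max = L1 + L2 = 5.5 m
r_min = |L1 - L2| = 0.3 m
Area = pi*(r_max^2 - r_min^2)
= pi*(30.25 - 0.09)
= pi * 30.16
= 94.7504 m^2


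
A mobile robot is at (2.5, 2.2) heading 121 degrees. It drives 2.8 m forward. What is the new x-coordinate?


x_new = x0 + d*cos(theta)
= 2.5 + 2.8*cos(121)
= 2.5 + -1.4421
= 1.0579


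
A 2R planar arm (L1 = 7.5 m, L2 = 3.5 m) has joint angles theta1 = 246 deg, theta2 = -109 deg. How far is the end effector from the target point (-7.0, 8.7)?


End effector via forward kinematics:
x = L1*cos(t1) + L2*cos(t1+t2) = -5.6103
y = L1*sin(t1) + L2*sin(t1+t2) = -4.4646
Distance to target:
d = sqrt((-7.0 - -5.6103)^2 + (8.7 - -4.4646)^2)
= sqrt(1.9314 + 173.3066)
= 13.2377 m


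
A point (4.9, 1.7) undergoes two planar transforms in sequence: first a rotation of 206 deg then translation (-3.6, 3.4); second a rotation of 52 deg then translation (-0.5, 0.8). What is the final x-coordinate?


After transform 1:
x1 = cos(206)*4.9 - sin(206)*1.7 + -3.6 = -7.2589
y1 = sin(206)*4.9 + cos(206)*1.7 + 3.4 = -0.276
After transform 2:
x2 = cos(52)*-7.2589 - sin(52)*-0.276 + -0.5
= -4.7515


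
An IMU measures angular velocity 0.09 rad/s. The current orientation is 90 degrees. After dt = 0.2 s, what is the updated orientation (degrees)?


delta_theta = w * dt = 0.09 * 0.2 = 0.018 rad
= 1.0313 deg
theta_new = 90 + 1.0313 = 91.0313 deg


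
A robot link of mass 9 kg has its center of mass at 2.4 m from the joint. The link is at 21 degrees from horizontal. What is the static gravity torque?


tau = m*g*L*cos(angle)
= 9 * 9.81 * 2.4 * cos(21 deg)
= 9 * 9.81 * 2.4 * 0.9336
= 197.822 Nm


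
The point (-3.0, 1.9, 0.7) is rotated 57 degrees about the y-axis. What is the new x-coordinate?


Rotation about y-axis: x' = x*cos(theta) + z*sin(theta)
= -3.0 * 0.5446 + 0.7 * 0.8387
= -1.0468


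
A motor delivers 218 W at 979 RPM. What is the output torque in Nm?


omega = 979 * 2*pi/60 = 102.5206 rad/s
tau = P / omega = 218 / 102.5206
= 2.1264 Nm


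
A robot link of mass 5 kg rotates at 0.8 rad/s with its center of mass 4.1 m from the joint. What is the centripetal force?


F = m * omega^2 * r
= 5 * 0.8^2 * 4.1
= 5 * 0.64 * 4.1
= 13.12 N


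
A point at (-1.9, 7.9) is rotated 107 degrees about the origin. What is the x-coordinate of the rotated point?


x' = x*cos(theta) - y*sin(theta)
cos(107 deg) = -0.2924, sin(107 deg) = 0.9563
x' = -1.9 * -0.2924 - 7.9 * 0.9563
= 0.5555 - 7.5548
= -6.9993


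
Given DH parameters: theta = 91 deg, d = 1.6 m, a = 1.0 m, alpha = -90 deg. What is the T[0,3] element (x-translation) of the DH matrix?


T[0,3] = a * cos(theta)
= 1.0 * cos(91 deg)
= 1.0 * -0.0175
= -0.0175


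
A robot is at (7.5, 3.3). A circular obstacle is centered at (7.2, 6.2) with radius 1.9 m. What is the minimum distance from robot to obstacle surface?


center_dist = sqrt((7.5-7.2)^2 + (3.3-6.2)^2)
= sqrt(0.09 + 8.41)
= 2.9155
min_dist = center_dist - radius = 2.9155 - 1.9 = 1.0155 m


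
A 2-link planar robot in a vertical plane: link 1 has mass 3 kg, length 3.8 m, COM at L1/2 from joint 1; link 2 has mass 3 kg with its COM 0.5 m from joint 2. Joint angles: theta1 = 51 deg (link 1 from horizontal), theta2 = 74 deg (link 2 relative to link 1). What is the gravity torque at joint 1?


Horizontal distance from joint 1 to link-1 COM:
  x_c1 = (L1/2)*cos(t1) = 1.9 * 0.6293 = 1.1957 m
Horizontal distance from joint 1 to link-2 COM:
  x_c2 = L1*cos(t1) + Lc2*cos(t1+t2)
       = 3.8*0.6293 + 0.5*-0.5736 = 2.1046 m
tau1 = m1*g*x_c1 + m2*g*x_c2
     = 3*9.81*1.1957 + 3*9.81*2.1046
     = 35.1897 + 61.9392
     = 97.1289 Nm


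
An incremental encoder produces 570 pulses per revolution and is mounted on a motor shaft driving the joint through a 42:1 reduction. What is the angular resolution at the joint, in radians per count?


counts per rev = 570
effective counts at joint = 570 * 42 = 23940
resolution = 2*pi / 23940
= 2.6246e-04 rad/count


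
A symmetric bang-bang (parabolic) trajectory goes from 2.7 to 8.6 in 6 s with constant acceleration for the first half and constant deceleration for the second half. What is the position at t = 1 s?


Symmetric rest-to-rest: each phase covers (pf-p0)/2 in time T/2. 0.5*a*(T/2)^2 = (pf-p0)/2 => a = 4*(pf-p0)/T^2
a = 4*(8.6-2.7)/6^2 = 0.6556
t = 1 is in the acceleration phase (t <= T/2).
p = p0 + 0.5*a*t^2 = 2.7 + 0.5*0.6556*1^2
= 3.0278


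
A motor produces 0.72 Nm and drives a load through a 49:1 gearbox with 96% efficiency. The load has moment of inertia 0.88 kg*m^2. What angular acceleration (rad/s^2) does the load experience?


tau_out = tau_motor * N * eta
= 0.72 * 49 * 0.96 = 33.8688 Nm
alpha = tau_out / I = 33.8688 / 0.88
= 38.4873 rad/s^2


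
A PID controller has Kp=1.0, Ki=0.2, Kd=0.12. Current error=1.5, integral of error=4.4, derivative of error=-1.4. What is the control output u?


u = Kp*e + Ki*int(e) + Kd*de/dt
= 1.0*1.5 + 0.2*4.4 + 0.12*(-1.4)
= 1.5 + 0.88 + -0.168
= 2.212


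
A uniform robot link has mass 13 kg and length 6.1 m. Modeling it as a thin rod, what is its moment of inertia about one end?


I = (1/3) * m * L^2
= (1/3) * 13 * 6.1^2
= 0.333333 * 13 * 37.21
= 161.2433 kg*m^2


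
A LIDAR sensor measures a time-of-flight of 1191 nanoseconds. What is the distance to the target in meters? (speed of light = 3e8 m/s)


tof = 1191 ns = 1.191e-06 s
dist = c * tof / 2
= 3e8 * 1.191e-06 / 2
= 178.65 m


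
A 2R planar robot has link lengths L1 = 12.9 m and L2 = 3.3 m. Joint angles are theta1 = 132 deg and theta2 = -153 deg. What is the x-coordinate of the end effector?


Convert angles to radians: theta1 = 2.3038, theta2 = -2.6704
x = L1*cos(theta1) + L2*cos(theta1+theta2)
x = -8.6318 + 3.0808
x = -5.551


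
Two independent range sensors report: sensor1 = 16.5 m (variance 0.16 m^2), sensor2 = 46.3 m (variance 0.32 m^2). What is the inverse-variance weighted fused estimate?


w1 = (1/var1) / (1/var1 + 1/var2)
   = 6.25 / (6.25 + 3.125) = 0.6667
w2 = 1 - w1 = 0.3333
fused = w1*s1 + w2*s2 = 11.0 + 15.4333
= 26.4333 m


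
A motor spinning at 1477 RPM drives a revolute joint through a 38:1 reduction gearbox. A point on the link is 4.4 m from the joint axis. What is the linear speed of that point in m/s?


omega_motor = 1477 * 2*pi/60 = 154.6711 rad/s
omega_joint = omega_motor / 38 = 4.0703 rad/s
v = omega_joint * r = 4.0703 * 4.4
= 17.9093 m/s


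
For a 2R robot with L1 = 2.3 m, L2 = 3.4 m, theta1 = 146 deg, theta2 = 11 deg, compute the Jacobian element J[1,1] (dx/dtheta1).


J[1,1] = -L1*sin(t1) - L2*sin(t1+t2)
= -2.3*sin(146) - 3.4*sin(157)
= -2.6146


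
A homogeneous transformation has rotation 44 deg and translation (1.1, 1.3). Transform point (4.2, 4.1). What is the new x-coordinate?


x' = cos(theta)*px - sin(theta)*py + tx
= 0.7193*4.2 - 0.6947*4.1 + 1.1
= 1.2731


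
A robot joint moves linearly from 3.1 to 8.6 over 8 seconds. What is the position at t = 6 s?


s = t/T = 6/8 = 0.75
p(t) = p0 + (pf-p0)*s
= 3.1 + (8.6 - 3.1) * 0.75
= 7.225


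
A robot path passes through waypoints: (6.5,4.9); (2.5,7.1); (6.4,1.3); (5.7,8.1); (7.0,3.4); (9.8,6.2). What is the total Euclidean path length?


Segment lengths:
  seg1 = sqrt((-4.0)^2 + (2.2)^2) = 4.5651
  seg2 = sqrt((3.9)^2 + (-5.8)^2) = 6.9893
  seg3 = sqrt((-0.7)^2 + (6.8)^2) = 6.8359
  seg4 = sqrt((1.3)^2 + (-4.7)^2) = 4.8765
  seg5 = sqrt((2.8)^2 + (2.8)^2) = 3.9598
Total = 27.2266


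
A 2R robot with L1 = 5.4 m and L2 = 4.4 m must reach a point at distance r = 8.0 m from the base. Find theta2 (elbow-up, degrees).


cos(theta2) = (r^2 - L1^2 - L2^2) / (2*L1*L2)
cos(theta2) = (64.0 - 29.16 - 19.36) / 47.52
cos(theta2) = 0.325758
theta2 = 70.9885 degrees


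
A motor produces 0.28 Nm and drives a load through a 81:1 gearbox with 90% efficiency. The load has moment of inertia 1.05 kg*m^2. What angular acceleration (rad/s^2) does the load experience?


tau_out = tau_motor * N * eta
= 0.28 * 81 * 0.9 = 20.412 Nm
alpha = tau_out / I = 20.412 / 1.05
= 19.44 rad/s^2


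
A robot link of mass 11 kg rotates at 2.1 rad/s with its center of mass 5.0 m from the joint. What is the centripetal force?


F = m * omega^2 * r
= 11 * 2.1^2 * 5.0
= 11 * 4.41 * 5.0
= 242.55 N


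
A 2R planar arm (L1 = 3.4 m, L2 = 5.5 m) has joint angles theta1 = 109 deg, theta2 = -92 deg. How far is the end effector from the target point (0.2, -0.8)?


End effector via forward kinematics:
x = L1*cos(t1) + L2*cos(t1+t2) = 4.1527
y = L1*sin(t1) + L2*sin(t1+t2) = 4.8228
Distance to target:
d = sqrt((0.2 - 4.1527)^2 + (-0.8 - 4.8228)^2)
= sqrt(15.6242 + 31.616)
= 6.8731 m


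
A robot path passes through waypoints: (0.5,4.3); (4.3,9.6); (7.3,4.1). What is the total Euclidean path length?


Segment lengths:
  seg1 = sqrt((3.8)^2 + (5.3)^2) = 6.5215
  seg2 = sqrt((3.0)^2 + (-5.5)^2) = 6.265
Total = 12.7865


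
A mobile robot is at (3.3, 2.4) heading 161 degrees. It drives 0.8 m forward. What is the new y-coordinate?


y_new = y0 + d*sin(theta)
= 2.4 + 0.8*sin(161)
= 2.4 + 0.2605
= 2.6605


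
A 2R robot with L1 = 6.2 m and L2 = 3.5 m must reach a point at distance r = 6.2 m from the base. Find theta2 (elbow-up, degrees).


cos(theta2) = (r^2 - L1^2 - L2^2) / (2*L1*L2)
cos(theta2) = (38.44 - 38.44 - 12.25) / 43.4
cos(theta2) = -0.282258
theta2 = 106.395 degrees


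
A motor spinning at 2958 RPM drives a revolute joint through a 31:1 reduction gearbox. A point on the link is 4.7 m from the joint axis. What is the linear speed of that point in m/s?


omega_motor = 2958 * 2*pi/60 = 309.761 rad/s
omega_joint = omega_motor / 31 = 9.9923 rad/s
v = omega_joint * r = 9.9923 * 4.7
= 46.9638 m/s


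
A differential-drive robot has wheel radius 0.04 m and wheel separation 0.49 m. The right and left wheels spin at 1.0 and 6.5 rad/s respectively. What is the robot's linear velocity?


vR = r*wR = 0.04*1.0 = 0.04 m/s
vL = r*wL = 0.04*6.5 = 0.26 m/s
v = (vR+vL)/2 = 0.15 m/s
omega = (vR-vL)/L = -0.449 rad/s
linear velocity = 0.15 m/s


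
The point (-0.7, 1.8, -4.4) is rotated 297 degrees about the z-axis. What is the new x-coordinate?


Rotation about z-axis: x' = x*cos(theta) - y*sin(theta)
= -0.7 * 0.454 - 1.8 * -0.891
= 1.286


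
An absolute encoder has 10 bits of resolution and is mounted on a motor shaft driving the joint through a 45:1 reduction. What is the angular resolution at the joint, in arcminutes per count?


counts = 2^10 = 1024
effective counts at joint = 1024 * 45 = 46080
resolution = 360*60 / 46080
= 0.4688 arcmin/count


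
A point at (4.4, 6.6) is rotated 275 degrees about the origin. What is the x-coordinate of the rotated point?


x' = x*cos(theta) - y*sin(theta)
cos(275 deg) = 0.0872, sin(275 deg) = -0.9962
x' = 4.4 * 0.0872 - 6.6 * -0.9962
= 0.3835 - -6.5749
= 6.9584


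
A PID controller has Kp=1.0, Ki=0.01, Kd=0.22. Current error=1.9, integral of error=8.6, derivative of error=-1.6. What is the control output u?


u = Kp*e + Ki*int(e) + Kd*de/dt
= 1.0*1.9 + 0.01*8.6 + 0.22*(-1.6)
= 1.9 + 0.086 + -0.352
= 1.634


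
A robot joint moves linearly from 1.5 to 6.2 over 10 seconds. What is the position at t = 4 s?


s = t/T = 4/10 = 0.4
p(t) = p0 + (pf-p0)*s
= 1.5 + (6.2 - 1.5) * 0.4
= 3.38


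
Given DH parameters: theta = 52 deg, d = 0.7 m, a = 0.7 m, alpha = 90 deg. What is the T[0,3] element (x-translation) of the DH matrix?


T[0,3] = a * cos(theta)
= 0.7 * cos(52 deg)
= 0.7 * 0.6157
= 0.431


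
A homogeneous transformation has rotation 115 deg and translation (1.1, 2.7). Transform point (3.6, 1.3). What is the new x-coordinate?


x' = cos(theta)*px - sin(theta)*py + tx
= -0.4226*3.6 - 0.9063*1.3 + 1.1
= -1.5996


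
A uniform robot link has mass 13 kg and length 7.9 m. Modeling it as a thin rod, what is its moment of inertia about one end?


I = (1/3) * m * L^2
= (1/3) * 13 * 7.9^2
= 0.333333 * 13 * 62.41
= 270.4433 kg*m^2


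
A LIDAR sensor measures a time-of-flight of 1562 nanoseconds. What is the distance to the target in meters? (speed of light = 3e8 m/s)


tof = 1562 ns = 1.562e-06 s
dist = c * tof / 2
= 3e8 * 1.562e-06 / 2
= 234.3 m


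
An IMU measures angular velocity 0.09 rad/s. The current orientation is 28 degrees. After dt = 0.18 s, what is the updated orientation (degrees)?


delta_theta = w * dt = 0.09 * 0.18 = 0.0162 rad
= 0.9282 deg
theta_new = 28 + 0.9282 = 28.9282 deg


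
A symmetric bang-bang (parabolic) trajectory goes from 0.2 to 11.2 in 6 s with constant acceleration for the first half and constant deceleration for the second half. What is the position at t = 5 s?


Symmetric rest-to-rest: each phase covers (pf-p0)/2 in time T/2. 0.5*a*(T/2)^2 = (pf-p0)/2 => a = 4*(pf-p0)/T^2
a = 4*(11.2-0.2)/6^2 = 1.2222
t = 5 is in the deceleration phase (t > T/2).
p = pf - 0.5*a*(T-t)^2 = 11.2 - 0.5*1.2222*1^2
= 10.5889


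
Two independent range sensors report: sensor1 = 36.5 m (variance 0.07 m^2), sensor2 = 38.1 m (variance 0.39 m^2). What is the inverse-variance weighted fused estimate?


w1 = (1/var1) / (1/var1 + 1/var2)
   = 14.2857 / (14.2857 + 2.5641) = 0.8478
w2 = 1 - w1 = 0.1522
fused = w1*s1 + w2*s2 = 30.9457 + 5.7978
= 36.7435 m


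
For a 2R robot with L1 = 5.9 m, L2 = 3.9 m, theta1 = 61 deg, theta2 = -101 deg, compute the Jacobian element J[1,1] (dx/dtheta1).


J[1,1] = -L1*sin(t1) - L2*sin(t1+t2)
= -5.9*sin(61) - 3.9*sin(-40)
= -2.6534


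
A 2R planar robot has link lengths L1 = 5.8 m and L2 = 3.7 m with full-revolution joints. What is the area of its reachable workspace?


r_max = L1 + L2 = 9.5 m
r_min = |L1 - L2| = 2.1 m
Area = pi*(r_max^2 - r_min^2)
= pi*(90.25 - 4.41)
= pi * 85.84
= 269.6743 m^2


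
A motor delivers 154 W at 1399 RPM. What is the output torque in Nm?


omega = 1399 * 2*pi/60 = 146.5029 rad/s
tau = P / omega = 154 / 146.5029
= 1.0512 Nm


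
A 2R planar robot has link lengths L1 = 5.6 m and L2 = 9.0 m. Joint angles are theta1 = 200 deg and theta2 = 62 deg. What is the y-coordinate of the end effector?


Convert angles to radians: theta1 = 3.4907, theta2 = 1.0821
y = L1*sin(theta1) + L2*sin(theta1+theta2)
y = -1.9153 + -8.9124
y = -10.8277


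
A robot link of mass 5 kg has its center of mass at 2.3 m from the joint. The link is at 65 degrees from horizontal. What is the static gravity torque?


tau = m*g*L*cos(angle)
= 5 * 9.81 * 2.3 * cos(65 deg)
= 5 * 9.81 * 2.3 * 0.4226
= 47.6777 Nm


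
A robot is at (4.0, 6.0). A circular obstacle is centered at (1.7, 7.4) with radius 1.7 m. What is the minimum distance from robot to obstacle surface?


center_dist = sqrt((4.0-1.7)^2 + (6.0-7.4)^2)
= sqrt(5.29 + 1.96)
= 2.6926
min_dist = center_dist - radius = 2.6926 - 1.7 = 0.9926 m


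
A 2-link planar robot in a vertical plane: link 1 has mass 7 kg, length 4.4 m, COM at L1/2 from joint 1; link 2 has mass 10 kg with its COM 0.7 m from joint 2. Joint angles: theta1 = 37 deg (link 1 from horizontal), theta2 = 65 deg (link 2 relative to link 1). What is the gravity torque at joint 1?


Horizontal distance from joint 1 to link-1 COM:
  x_c1 = (L1/2)*cos(t1) = 2.2 * 0.7986 = 1.757 m
Horizontal distance from joint 1 to link-2 COM:
  x_c2 = L1*cos(t1) + Lc2*cos(t1+t2)
       = 4.4*0.7986 + 0.7*-0.2079 = 3.3685 m
tau1 = m1*g*x_c1 + m2*g*x_c2
     = 7*9.81*1.757 + 10*9.81*3.3685
     = 120.6531 + 330.4457
     = 451.0988 Nm


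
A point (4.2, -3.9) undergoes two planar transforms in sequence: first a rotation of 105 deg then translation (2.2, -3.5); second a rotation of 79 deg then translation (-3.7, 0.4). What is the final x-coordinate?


After transform 1:
x1 = cos(105)*4.2 - sin(105)*-3.9 + 2.2 = 4.8801
y1 = sin(105)*4.2 + cos(105)*-3.9 + -3.5 = 1.5663
After transform 2:
x2 = cos(79)*4.8801 - sin(79)*1.5663 + -3.7
= -4.3063


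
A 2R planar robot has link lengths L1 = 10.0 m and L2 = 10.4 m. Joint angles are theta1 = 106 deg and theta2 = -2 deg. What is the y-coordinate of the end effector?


Convert angles to radians: theta1 = 1.85, theta2 = -0.0349
y = L1*sin(theta1) + L2*sin(theta1+theta2)
y = 9.6126 + 10.0911
y = 19.7037


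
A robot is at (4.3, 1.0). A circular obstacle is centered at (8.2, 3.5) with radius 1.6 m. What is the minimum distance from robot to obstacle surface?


center_dist = sqrt((4.3-8.2)^2 + (1.0-3.5)^2)
= sqrt(15.21 + 6.25)
= 4.6325
min_dist = center_dist - radius = 4.6325 - 1.6 = 3.0325 m


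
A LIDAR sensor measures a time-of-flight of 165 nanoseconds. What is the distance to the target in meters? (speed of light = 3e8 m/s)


tof = 165 ns = 1.65e-07 s
dist = c * tof / 2
= 3e8 * 1.65e-07 / 2
= 24.75 m


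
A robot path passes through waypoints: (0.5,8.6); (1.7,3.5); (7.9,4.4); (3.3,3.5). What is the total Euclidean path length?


Segment lengths:
  seg1 = sqrt((1.2)^2 + (-5.1)^2) = 5.2393
  seg2 = sqrt((6.2)^2 + (0.9)^2) = 6.265
  seg3 = sqrt((-4.6)^2 + (-0.9)^2) = 4.6872
Total = 16.1915


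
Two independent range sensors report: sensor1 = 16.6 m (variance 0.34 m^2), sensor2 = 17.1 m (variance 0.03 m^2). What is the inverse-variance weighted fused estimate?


w1 = (1/var1) / (1/var1 + 1/var2)
   = 2.9412 / (2.9412 + 33.3333) = 0.0811
w2 = 1 - w1 = 0.9189
fused = w1*s1 + w2*s2 = 1.3459 + 15.7135
= 17.0595 m


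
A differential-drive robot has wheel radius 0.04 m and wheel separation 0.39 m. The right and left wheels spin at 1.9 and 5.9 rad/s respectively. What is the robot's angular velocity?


vR = r*wR = 0.04*1.9 = 0.076 m/s
vL = r*wL = 0.04*5.9 = 0.236 m/s
v = (vR+vL)/2 = 0.156 m/s
omega = (vR-vL)/L = -0.4103 rad/s
angular velocity = -0.4103 rad/s


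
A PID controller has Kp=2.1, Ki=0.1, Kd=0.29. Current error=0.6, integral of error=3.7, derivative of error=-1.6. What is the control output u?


u = Kp*e + Ki*int(e) + Kd*de/dt
= 2.1*0.6 + 0.1*3.7 + 0.29*(-1.6)
= 1.26 + 0.37 + -0.464
= 1.166


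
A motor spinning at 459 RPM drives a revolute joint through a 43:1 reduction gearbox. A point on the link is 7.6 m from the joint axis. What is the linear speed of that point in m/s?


omega_motor = 459 * 2*pi/60 = 48.0664 rad/s
omega_joint = omega_motor / 43 = 1.1178 rad/s
v = omega_joint * r = 1.1178 * 7.6
= 8.4955 m/s


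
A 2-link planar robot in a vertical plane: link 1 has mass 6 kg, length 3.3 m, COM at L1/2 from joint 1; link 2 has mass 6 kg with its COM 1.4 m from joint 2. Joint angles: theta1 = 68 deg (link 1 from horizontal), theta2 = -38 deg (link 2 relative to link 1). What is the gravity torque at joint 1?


Horizontal distance from joint 1 to link-1 COM:
  x_c1 = (L1/2)*cos(t1) = 1.65 * 0.3746 = 0.6181 m
Horizontal distance from joint 1 to link-2 COM:
  x_c2 = L1*cos(t1) + Lc2*cos(t1+t2)
       = 3.3*0.3746 + 1.4*0.866 = 2.4486 m
tau1 = m1*g*x_c1 + m2*g*x_c2
     = 6*9.81*0.6181 + 6*9.81*2.4486
     = 36.3814 + 144.1268
     = 180.5082 Nm


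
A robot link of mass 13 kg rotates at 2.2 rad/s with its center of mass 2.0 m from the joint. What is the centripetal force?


F = m * omega^2 * r
= 13 * 2.2^2 * 2.0
= 13 * 4.84 * 2.0
= 125.84 N


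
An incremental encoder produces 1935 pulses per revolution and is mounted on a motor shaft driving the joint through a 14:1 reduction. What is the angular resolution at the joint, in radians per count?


counts per rev = 1935
effective counts at joint = 1935 * 14 = 27090
resolution = 2*pi / 27090
= 2.3194e-04 rad/count


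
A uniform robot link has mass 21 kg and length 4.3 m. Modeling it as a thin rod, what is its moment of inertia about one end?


I = (1/3) * m * L^2
= (1/3) * 21 * 4.3^2
= 0.333333 * 21 * 18.49
= 129.43 kg*m^2


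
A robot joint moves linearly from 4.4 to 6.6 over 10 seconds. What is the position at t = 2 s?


s = t/T = 2/10 = 0.2
p(t) = p0 + (pf-p0)*s
= 4.4 + (6.6 - 4.4) * 0.2
= 4.84


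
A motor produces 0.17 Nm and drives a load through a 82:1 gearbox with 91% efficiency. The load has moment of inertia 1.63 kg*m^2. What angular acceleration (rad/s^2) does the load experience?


tau_out = tau_motor * N * eta
= 0.17 * 82 * 0.91 = 12.6854 Nm
alpha = tau_out / I = 12.6854 / 1.63
= 7.7825 rad/s^2


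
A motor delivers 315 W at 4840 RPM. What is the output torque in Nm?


omega = 4840 * 2*pi/60 = 506.8436 rad/s
tau = P / omega = 315 / 506.8436
= 0.6215 Nm


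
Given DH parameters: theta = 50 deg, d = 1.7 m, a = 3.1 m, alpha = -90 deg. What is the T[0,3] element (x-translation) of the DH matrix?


T[0,3] = a * cos(theta)
= 3.1 * cos(50 deg)
= 3.1 * 0.6428
= 1.9926


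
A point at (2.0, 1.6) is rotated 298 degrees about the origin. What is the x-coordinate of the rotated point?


x' = x*cos(theta) - y*sin(theta)
cos(298 deg) = 0.4695, sin(298 deg) = -0.8829
x' = 2.0 * 0.4695 - 1.6 * -0.8829
= 0.9389 - -1.4127
= 2.3517


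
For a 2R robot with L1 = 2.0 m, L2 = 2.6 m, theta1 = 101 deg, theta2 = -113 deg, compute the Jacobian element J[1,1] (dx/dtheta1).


J[1,1] = -L1*sin(t1) - L2*sin(t1+t2)
= -2.0*sin(101) - 2.6*sin(-12)
= -1.4227


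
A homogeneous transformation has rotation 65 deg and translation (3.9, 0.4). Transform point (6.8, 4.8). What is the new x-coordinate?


x' = cos(theta)*px - sin(theta)*py + tx
= 0.4226*6.8 - 0.9063*4.8 + 3.9
= 2.4235


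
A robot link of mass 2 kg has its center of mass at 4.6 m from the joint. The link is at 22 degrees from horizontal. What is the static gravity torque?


tau = m*g*L*cos(angle)
= 2 * 9.81 * 4.6 * cos(22 deg)
= 2 * 9.81 * 4.6 * 0.9272
= 83.6802 Nm


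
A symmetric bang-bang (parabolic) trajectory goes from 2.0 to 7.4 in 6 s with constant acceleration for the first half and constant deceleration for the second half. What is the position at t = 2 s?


Symmetric rest-to-rest: each phase covers (pf-p0)/2 in time T/2. 0.5*a*(T/2)^2 = (pf-p0)/2 => a = 4*(pf-p0)/T^2
a = 4*(7.4-2.0)/6^2 = 0.6
t = 2 is in the acceleration phase (t <= T/2).
p = p0 + 0.5*a*t^2 = 2.0 + 0.5*0.6*2^2
= 3.2


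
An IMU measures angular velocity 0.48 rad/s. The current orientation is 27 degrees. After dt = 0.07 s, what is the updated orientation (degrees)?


delta_theta = w * dt = 0.48 * 0.07 = 0.0336 rad
= 1.9251 deg
theta_new = 27 + 1.9251 = 28.9251 deg


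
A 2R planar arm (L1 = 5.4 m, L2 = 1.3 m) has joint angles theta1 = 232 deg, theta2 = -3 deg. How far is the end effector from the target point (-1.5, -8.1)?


End effector via forward kinematics:
x = L1*cos(t1) + L2*cos(t1+t2) = -4.1774
y = L1*sin(t1) + L2*sin(t1+t2) = -5.2364
Distance to target:
d = sqrt((-1.5 - -4.1774)^2 + (-8.1 - -5.2364)^2)
= sqrt(7.1687 + 8.2003)
= 3.9203 m


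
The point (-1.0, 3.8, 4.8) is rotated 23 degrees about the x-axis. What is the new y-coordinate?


Rotation about x-axis: y' = y*cos(theta) - z*sin(theta)
= 3.8 * 0.9205 - 4.8 * 0.3907
= 1.6224


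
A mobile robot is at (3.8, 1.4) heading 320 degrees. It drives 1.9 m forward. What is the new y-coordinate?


y_new = y0 + d*sin(theta)
= 1.4 + 1.9*sin(320)
= 1.4 + -1.2213
= 0.1787


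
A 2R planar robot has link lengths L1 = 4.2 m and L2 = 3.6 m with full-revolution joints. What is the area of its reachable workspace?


r_max = L1 + L2 = 7.8 m
r_min = |L1 - L2| = 0.6 m
Area = pi*(r_max^2 - r_min^2)
= pi*(60.84 - 0.36)
= pi * 60.48
= 190.0035 m^2


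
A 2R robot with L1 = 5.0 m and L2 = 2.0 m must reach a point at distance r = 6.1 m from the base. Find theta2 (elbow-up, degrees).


cos(theta2) = (r^2 - L1^2 - L2^2) / (2*L1*L2)
cos(theta2) = (37.21 - 25.0 - 4.0) / 20.0
cos(theta2) = 0.4105
theta2 = 65.7638 degrees


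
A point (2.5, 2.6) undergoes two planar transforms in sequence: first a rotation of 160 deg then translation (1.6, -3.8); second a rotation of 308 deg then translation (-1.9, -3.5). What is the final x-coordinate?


After transform 1:
x1 = cos(160)*2.5 - sin(160)*2.6 + 1.6 = -1.6385
y1 = sin(160)*2.5 + cos(160)*2.6 + -3.8 = -5.3882
After transform 2:
x2 = cos(308)*-1.6385 - sin(308)*-5.3882 + -1.9
= -7.1547


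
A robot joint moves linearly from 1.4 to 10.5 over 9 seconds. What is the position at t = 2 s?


s = t/T = 2/9 = 0.2222
p(t) = p0 + (pf-p0)*s
= 1.4 + (10.5 - 1.4) * 0.2222
= 3.4222


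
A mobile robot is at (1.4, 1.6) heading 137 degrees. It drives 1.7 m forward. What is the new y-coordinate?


y_new = y0 + d*sin(theta)
= 1.6 + 1.7*sin(137)
= 1.6 + 1.1594
= 2.7594


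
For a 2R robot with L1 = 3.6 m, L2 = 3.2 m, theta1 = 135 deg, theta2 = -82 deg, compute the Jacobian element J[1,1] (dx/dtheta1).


J[1,1] = -L1*sin(t1) - L2*sin(t1+t2)
= -3.6*sin(135) - 3.2*sin(53)
= -5.1012


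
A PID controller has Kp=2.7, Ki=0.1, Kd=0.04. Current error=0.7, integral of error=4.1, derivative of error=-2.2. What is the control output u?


u = Kp*e + Ki*int(e) + Kd*de/dt
= 2.7*0.7 + 0.1*4.1 + 0.04*(-2.2)
= 1.89 + 0.41 + -0.088
= 2.212


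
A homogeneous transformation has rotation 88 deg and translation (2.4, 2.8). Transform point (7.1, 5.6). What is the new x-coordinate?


x' = cos(theta)*px - sin(theta)*py + tx
= 0.0349*7.1 - 0.9994*5.6 + 2.4
= -2.9488


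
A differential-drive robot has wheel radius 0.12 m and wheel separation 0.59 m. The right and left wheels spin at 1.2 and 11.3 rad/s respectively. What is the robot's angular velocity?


vR = r*wR = 0.12*1.2 = 0.144 m/s
vL = r*wL = 0.12*11.3 = 1.356 m/s
v = (vR+vL)/2 = 0.75 m/s
omega = (vR-vL)/L = -2.0542 rad/s
angular velocity = -2.0542 rad/s


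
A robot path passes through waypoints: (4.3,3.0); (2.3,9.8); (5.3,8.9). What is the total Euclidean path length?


Segment lengths:
  seg1 = sqrt((-2.0)^2 + (6.8)^2) = 7.088
  seg2 = sqrt((3.0)^2 + (-0.9)^2) = 3.1321
Total = 10.2201


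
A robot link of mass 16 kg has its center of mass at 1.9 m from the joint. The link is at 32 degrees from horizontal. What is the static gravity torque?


tau = m*g*L*cos(angle)
= 16 * 9.81 * 1.9 * cos(32 deg)
= 16 * 9.81 * 1.9 * 0.848
= 252.9083 Nm


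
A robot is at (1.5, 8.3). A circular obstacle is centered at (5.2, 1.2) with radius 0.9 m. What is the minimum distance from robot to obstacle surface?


center_dist = sqrt((1.5-5.2)^2 + (8.3-1.2)^2)
= sqrt(13.69 + 50.41)
= 8.0062
min_dist = center_dist - radius = 8.0062 - 0.9 = 7.1062 m


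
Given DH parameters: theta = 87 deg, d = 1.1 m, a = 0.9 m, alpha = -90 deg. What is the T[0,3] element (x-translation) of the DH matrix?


T[0,3] = a * cos(theta)
= 0.9 * cos(87 deg)
= 0.9 * 0.0523
= 0.0471


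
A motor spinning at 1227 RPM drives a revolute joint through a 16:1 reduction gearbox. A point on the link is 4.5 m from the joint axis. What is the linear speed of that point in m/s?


omega_motor = 1227 * 2*pi/60 = 128.4911 rad/s
omega_joint = omega_motor / 16 = 8.0307 rad/s
v = omega_joint * r = 8.0307 * 4.5
= 36.1381 m/s


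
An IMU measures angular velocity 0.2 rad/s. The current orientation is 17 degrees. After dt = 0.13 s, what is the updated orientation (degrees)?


delta_theta = w * dt = 0.2 * 0.13 = 0.026 rad
= 1.4897 deg
theta_new = 17 + 1.4897 = 18.4897 deg


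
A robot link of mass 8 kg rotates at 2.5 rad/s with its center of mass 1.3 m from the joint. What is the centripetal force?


F = m * omega^2 * r
= 8 * 2.5^2 * 1.3
= 8 * 6.25 * 1.3
= 65.0 N


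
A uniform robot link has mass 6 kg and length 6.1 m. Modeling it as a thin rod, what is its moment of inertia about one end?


I = (1/3) * m * L^2
= (1/3) * 6 * 6.1^2
= 0.333333 * 6 * 37.21
= 74.42 kg*m^2


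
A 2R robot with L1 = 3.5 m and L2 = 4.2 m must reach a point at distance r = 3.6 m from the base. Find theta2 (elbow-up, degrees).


cos(theta2) = (r^2 - L1^2 - L2^2) / (2*L1*L2)
cos(theta2) = (12.96 - 12.25 - 17.64) / 29.4
cos(theta2) = -0.57585
theta2 = 125.1592 degrees


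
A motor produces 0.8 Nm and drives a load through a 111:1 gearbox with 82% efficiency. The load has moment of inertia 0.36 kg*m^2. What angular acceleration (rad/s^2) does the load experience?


tau_out = tau_motor * N * eta
= 0.8 * 111 * 0.82 = 72.816 Nm
alpha = tau_out / I = 72.816 / 0.36
= 202.2667 rad/s^2


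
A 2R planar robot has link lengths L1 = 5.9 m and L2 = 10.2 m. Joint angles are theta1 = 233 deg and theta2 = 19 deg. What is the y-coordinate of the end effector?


Convert angles to radians: theta1 = 4.0666, theta2 = 0.3316
y = L1*sin(theta1) + L2*sin(theta1+theta2)
y = -4.7119 + -9.7008
y = -14.4127


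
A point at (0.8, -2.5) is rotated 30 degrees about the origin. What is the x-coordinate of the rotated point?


x' = x*cos(theta) - y*sin(theta)
cos(30 deg) = 0.866, sin(30 deg) = 0.5
x' = 0.8 * 0.866 - -2.5 * 0.5
= 0.6928 - -1.25
= 1.9428


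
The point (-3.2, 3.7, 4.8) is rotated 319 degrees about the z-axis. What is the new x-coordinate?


Rotation about z-axis: x' = x*cos(theta) - y*sin(theta)
= -3.2 * 0.7547 - 3.7 * -0.6561
= 0.0123


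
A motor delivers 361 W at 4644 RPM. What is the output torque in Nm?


omega = 4644 * 2*pi/60 = 486.3185 rad/s
tau = P / omega = 361 / 486.3185
= 0.7423 Nm


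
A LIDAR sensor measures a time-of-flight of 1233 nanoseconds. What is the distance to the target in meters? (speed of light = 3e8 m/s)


tof = 1233 ns = 1.233e-06 s
dist = c * tof / 2
= 3e8 * 1.233e-06 / 2
= 184.95 m


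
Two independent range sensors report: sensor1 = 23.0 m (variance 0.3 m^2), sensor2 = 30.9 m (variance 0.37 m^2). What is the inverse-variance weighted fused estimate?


w1 = (1/var1) / (1/var1 + 1/var2)
   = 3.3333 / (3.3333 + 2.7027) = 0.5522
w2 = 1 - w1 = 0.4478
fused = w1*s1 + w2*s2 = 12.7015 + 13.8358
= 26.5373 m


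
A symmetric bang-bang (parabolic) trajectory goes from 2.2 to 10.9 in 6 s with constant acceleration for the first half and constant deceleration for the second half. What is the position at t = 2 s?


Symmetric rest-to-rest: each phase covers (pf-p0)/2 in time T/2. 0.5*a*(T/2)^2 = (pf-p0)/2 => a = 4*(pf-p0)/T^2
a = 4*(10.9-2.2)/6^2 = 0.9667
t = 2 is in the acceleration phase (t <= T/2).
p = p0 + 0.5*a*t^2 = 2.2 + 0.5*0.9667*2^2
= 4.1333
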